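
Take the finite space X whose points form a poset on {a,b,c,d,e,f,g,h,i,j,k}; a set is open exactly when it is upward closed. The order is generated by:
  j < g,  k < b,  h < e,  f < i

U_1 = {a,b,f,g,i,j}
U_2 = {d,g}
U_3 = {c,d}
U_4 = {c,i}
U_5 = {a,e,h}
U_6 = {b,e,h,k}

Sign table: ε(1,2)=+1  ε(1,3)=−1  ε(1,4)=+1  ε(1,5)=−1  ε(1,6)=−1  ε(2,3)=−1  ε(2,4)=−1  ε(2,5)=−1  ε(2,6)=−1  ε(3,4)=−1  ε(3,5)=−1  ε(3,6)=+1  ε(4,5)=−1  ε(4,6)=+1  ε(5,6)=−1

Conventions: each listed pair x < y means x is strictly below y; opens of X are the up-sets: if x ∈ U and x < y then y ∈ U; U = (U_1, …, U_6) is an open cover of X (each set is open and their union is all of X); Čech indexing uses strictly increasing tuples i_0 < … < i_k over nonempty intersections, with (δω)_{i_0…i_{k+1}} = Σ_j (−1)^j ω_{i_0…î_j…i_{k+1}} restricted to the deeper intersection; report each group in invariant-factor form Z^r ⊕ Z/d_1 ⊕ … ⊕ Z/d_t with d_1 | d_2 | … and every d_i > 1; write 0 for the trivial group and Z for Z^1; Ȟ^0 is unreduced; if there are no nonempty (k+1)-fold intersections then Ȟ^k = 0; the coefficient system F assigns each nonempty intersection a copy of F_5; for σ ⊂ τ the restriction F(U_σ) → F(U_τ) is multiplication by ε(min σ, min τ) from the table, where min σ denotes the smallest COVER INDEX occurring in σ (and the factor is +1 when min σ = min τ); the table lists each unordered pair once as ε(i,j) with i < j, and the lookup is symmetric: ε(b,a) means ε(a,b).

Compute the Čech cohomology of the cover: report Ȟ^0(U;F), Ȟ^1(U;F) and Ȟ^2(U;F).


Ȟ^0(U;F) ≅ 0, Ȟ^1(U;F) ≅ Z/5 and Ȟ^2(U;F) ≅ 0

intersection data:
  U12={g} U14={i} U15={a} U16={b} U23={d} U34={c} U56={e,h}
C dims 6,7; δ0: rk_F5 6
Ȟ^0 = (6 − 6) − 0 = 0, so Ȟ^0 ≅ 0
Ȟ^1 = (7 − 0) − 6 = 1, so Ȟ^1 ≅ Z/5
Ȟ^2 = (0 − 0) − 0 = 0, so Ȟ^2 ≅ 0


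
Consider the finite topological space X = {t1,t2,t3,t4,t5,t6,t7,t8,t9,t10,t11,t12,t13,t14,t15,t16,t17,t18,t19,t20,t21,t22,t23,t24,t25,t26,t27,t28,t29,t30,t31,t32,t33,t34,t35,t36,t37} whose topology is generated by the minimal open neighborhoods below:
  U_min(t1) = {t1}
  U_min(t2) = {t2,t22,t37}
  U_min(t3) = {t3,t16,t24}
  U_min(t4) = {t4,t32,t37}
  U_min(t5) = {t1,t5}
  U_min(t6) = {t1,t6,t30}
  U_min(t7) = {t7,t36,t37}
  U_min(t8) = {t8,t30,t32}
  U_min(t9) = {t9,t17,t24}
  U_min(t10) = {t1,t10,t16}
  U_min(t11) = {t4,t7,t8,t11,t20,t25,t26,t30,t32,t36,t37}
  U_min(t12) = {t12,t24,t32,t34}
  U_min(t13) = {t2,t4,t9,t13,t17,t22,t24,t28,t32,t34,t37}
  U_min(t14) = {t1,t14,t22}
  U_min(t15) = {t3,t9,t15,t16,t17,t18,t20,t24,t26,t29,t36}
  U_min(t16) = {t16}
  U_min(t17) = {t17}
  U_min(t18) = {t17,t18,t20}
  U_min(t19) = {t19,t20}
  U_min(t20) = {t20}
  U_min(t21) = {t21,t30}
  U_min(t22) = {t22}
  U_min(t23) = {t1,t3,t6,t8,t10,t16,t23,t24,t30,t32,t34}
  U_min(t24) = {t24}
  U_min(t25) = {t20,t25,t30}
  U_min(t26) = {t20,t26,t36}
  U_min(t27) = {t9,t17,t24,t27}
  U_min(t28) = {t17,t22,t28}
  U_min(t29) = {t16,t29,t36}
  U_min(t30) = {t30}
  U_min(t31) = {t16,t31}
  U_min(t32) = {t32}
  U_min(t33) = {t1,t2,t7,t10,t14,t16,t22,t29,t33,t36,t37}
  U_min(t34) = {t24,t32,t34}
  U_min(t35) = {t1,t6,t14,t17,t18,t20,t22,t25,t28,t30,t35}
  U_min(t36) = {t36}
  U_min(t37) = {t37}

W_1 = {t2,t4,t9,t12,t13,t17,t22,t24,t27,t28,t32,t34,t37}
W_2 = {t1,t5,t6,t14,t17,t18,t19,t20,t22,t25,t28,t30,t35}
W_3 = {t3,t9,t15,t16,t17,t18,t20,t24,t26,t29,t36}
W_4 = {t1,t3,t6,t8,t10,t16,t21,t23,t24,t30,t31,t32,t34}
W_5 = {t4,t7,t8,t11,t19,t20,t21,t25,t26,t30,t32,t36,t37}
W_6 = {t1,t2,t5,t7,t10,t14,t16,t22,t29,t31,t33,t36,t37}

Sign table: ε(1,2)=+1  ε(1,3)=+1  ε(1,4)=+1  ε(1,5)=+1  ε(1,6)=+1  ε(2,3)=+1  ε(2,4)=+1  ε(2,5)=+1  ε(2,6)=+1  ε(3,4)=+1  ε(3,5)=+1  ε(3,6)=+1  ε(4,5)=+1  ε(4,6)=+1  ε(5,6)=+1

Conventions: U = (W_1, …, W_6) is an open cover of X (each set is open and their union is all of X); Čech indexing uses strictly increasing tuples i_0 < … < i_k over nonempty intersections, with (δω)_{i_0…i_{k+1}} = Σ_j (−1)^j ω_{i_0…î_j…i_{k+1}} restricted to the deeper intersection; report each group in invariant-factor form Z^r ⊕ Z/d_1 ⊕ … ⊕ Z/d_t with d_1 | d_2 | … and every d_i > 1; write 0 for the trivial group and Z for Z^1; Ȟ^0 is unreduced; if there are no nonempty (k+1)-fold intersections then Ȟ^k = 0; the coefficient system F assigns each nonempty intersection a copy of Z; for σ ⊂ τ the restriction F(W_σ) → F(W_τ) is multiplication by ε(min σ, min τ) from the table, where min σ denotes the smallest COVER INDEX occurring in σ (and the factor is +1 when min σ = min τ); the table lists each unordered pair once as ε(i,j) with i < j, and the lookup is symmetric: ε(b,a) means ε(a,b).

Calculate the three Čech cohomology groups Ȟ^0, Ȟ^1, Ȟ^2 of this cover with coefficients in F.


Ȟ^0 = Z; Ȟ^1 = 0; Ȟ^2 = Z/2

nerve simplices:
  W12={t17,t22,t28} W13={t9,t17,t24} W14={t24,t32,t34} W15={t4,t32,t37} W16={t2,t22,t37} W23={t17,t18,t20} W24={t1,t6,t30} W25={t19,t20,t25,t30} W26={t1,t5,t14,t22} W34={t3,t16,t24} W35={t20,t26,t36} W36={t16,t29,t36} W45={t8,t21,t30,t32} W46={t1,t10,t16,t31} W56={t7,t36,t37}
  W123={t17} W126={t22} W134={t24} W145={t32} W156={t37} W235={t20} W245={t30} W246={t1} W346={t16} W356={t36}
C dims 6,15,10; δ0: rk 5, SNF 1^5; δ1: rk 10, SNF 1^9·2
degree 0: 6−5−0 = 1 → Ȟ^0 ≅ Z
degree 1: 15−10−5 = 0 → Ȟ^1 ≅ 0
degree 2: 10−0−10 = 0 plus torsion [2] → Ȟ^2 ≅ Z/2


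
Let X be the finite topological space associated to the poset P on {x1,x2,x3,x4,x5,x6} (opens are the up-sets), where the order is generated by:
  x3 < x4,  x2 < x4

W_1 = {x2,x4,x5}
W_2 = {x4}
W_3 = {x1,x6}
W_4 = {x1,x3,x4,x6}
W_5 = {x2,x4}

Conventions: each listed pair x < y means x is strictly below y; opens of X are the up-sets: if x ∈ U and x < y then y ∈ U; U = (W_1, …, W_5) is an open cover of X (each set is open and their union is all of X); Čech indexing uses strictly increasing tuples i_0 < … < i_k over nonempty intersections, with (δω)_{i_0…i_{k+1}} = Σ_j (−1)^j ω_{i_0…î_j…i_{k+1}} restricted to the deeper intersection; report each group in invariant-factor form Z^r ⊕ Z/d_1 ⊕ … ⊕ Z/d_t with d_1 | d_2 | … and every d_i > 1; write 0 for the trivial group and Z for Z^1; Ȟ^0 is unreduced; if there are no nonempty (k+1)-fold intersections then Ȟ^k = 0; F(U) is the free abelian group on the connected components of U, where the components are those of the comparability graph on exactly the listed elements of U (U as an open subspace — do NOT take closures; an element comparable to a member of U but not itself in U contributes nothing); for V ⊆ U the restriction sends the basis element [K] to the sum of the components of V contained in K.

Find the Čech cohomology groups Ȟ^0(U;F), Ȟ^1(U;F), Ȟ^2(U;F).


Ȟ^0(U;F) ≅ Z^4; Ȟ^1(U;F) ≅ 0; Ȟ^2(U;F) ≅ 0

cover nerve:
  W12={x4} W14={x4} W15={x2,x4} W24={x4} W25={x4} W34={x1,x6} W45={x4}
  W124={x4} W125={x4} W145={x4} W245={x4}
  W1245={x4}
components per intersection:
  W1: {x2,x4} {x5}
  W2: {x4}
  W3: {x1} {x6}
  W4: {x1} {x3,x4} {x6}
  W5: {x2,x4}
  W12: {x4}
  W14: {x4}
  W15: {x2,x4}
  W24: {x4}
  W25: {x4}
  W34: {x1} {x6}
  W45: {x4}
  W124: {x4}
  W125: {x4}
  W145: {x4}
  W245: {x4}
  W1245: {x4}
C dims 9,8,4,1; δ0: rk 5, SNF 1^5; δ1: rk 3, SNF 1^3; δ2: rk 1, SNF 1^1
Ȟ^0: (9−5)−0=4 ⇒ Z^4
Ȟ^1: (8−3)−5=0 ⇒ 0
Ȟ^2: (4−1)−3=0 ⇒ 0


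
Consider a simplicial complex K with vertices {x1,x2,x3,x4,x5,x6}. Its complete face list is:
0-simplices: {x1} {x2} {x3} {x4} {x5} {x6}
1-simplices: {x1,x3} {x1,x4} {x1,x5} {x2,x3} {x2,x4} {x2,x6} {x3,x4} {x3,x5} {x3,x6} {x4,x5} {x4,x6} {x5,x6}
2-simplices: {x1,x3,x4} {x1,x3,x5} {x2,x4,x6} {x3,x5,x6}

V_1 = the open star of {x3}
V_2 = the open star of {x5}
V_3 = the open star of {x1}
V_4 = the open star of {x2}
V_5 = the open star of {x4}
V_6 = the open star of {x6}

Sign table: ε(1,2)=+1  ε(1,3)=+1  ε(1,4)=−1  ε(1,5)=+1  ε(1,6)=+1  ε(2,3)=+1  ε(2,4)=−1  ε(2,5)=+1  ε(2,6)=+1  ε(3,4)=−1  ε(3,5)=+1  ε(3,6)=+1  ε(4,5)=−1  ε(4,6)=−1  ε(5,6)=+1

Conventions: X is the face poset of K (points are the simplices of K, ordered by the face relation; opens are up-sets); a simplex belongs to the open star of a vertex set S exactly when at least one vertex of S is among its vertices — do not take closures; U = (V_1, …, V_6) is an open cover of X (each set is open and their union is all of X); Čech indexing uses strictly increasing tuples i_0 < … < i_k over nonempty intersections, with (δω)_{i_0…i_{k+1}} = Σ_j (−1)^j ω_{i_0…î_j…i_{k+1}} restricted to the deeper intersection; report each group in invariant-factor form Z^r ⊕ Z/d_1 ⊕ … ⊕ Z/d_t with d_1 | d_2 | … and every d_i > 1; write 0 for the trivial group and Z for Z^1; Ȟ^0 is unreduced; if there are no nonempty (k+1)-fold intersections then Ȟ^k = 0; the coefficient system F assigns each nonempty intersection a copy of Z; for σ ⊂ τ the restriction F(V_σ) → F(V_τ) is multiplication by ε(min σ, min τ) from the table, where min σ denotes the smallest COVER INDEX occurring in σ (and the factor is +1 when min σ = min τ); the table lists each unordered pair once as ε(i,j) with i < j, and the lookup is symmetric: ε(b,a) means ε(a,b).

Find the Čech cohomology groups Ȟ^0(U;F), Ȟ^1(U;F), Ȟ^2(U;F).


Ȟ^0 ≅ Z, Ȟ^1 ≅ Z^3 and Ȟ^2 ≅ 0

intersection data:
  V1={{x3},{x1,x3},{x2,x3},{x3,x4},{x3,x5},{x3,x6},{x1,x3,x4},{x1,x3,x5},{x3,x5,x6}} V2={{x5},{x1,x5},{x3,x5},{x4,x5},{x5,x6},{x1,x3,x5},{x3,x5,x6}} V3={{x1},{x1,x3},{x1,x4},{x1,x5},{x1,x3,x4},{x1,x3,x5}} V4={{x2},{x2,x3},{x2,x4},{x2,x6},{x2,x4,x6}} V5={{x4},{x1,x4},{x2,x4},{x3,x4},{x4,x5},{x4,x6},{x1,x3,x4},{x2,x4,x6}} V6={{x6},{x2,x6},{x3,x6},{x4,x6},{x5,x6},{x2,x4,x6},{x3,x5,x6}}
  V12={{x3,x5},{x1,x3,x5},{x3,x5,x6}} V13={{x1,x3},{x1,x3,x4},{x1,x3,x5}} V14={{x2,x3}} V15={{x3,x4},{x1,x3,x4}} V16={{x3,x6},{x3,x5,x6}} V23={{x1,x5},{x1,x3,x5}} V25={{x4,x5}} V26={{x5,x6},{x3,x5,x6}} V35={{x1,x4},{x1,x3,x4}} V45={{x2,x4},{x2,x4,x6}} V46={{x2,x6},{x2,x4,x6}} V56={{x4,x6},{x2,x4,x6}}
  V123={{x1,x3,x5}} V126={{x3,x5,x6}} V135={{x1,x3,x4}} V456={{x2,x4,x6}}
C dims 6,12,4; δ0: rk 5, SNF 1^5; δ1: rk 4, SNF 1^4
Ȟ^0 = (6 − 5) − 0 = 1, so Ȟ^0 ≅ Z
Ȟ^1 = (12 − 4) − 5 = 3, so Ȟ^1 ≅ Z^3
Ȟ^2 = (4 − 0) − 4 = 0, so Ȟ^2 ≅ 0


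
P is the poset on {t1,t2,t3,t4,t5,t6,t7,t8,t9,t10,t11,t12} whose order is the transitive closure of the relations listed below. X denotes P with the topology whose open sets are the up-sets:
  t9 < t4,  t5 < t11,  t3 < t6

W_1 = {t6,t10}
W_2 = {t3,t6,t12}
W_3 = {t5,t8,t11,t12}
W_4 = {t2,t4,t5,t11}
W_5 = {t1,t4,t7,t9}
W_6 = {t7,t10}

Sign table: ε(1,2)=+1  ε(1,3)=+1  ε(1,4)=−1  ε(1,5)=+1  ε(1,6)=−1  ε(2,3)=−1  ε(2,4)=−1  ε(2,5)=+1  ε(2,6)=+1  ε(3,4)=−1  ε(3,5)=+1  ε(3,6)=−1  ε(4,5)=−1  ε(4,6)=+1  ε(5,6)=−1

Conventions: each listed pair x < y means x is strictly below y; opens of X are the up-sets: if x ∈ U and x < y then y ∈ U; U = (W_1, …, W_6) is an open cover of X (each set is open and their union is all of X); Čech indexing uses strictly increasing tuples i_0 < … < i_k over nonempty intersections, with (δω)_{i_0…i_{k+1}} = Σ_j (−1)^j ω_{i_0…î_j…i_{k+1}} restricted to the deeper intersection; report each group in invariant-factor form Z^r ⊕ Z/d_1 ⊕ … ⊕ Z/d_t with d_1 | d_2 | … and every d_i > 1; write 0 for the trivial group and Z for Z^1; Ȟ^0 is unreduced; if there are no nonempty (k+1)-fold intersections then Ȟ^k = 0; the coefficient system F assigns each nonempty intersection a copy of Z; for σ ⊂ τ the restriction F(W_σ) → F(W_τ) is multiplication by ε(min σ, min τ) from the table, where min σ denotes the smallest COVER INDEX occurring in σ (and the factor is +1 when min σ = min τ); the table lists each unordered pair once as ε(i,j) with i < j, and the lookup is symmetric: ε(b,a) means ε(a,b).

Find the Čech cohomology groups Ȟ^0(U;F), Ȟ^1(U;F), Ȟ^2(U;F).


Ȟ^0 = 0, Ȟ^1 = Z/2 and Ȟ^2 = 0

nonempty intersections:
  W12={t6} W16={t10} W23={t12} W34={t5,t11} W45={t4} W56={t7}
C dims 6,6; δ0: rk 6, SNF 1^5·2
Ȟ^0: (6−6)−0=0 ⇒ 0
Ȟ^1: (6−0)−6=0 plus torsion [2] ⇒ Z/2
Ȟ^2: (0−0)−0=0 ⇒ 0


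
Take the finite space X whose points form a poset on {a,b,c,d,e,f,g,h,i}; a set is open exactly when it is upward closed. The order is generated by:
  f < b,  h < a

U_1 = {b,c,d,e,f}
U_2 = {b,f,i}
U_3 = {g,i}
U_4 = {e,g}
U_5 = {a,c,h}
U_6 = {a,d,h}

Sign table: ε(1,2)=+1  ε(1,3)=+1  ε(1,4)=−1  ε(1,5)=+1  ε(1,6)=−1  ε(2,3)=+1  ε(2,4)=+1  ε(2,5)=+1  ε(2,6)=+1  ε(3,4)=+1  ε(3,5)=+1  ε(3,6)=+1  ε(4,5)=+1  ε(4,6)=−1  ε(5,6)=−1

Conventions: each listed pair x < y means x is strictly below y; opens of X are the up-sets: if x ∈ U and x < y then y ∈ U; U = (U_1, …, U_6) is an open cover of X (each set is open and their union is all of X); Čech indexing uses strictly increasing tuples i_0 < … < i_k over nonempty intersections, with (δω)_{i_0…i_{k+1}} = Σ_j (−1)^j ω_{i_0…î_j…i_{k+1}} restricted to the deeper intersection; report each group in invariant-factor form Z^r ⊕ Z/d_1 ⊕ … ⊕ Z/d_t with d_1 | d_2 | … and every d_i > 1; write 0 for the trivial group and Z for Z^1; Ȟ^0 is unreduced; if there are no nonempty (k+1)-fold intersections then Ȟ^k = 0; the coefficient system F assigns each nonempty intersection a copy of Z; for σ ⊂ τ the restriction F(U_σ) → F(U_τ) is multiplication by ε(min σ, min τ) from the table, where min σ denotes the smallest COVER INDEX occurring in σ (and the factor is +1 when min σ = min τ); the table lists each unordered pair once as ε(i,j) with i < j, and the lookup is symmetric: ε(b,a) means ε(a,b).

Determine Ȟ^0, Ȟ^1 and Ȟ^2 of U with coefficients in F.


Ȟ^0(U;F) ≅ 0, Ȟ^1(U;F) ≅ Z ⊕ Z/2, Ȟ^2(U;F) ≅ 0

nonempty overlaps:
  U12={b,f} U14={e} U15={c} U16={d} U23={i} U34={g} U56={a,h}
C dims 6,7; δ0: rk 6, SNF 1^5·2
degree 0: 6−6−0 = 0 → Ȟ^0 ≅ 0
degree 1: 7−0−6 = 1 plus torsion [2] → Ȟ^1 ≅ Z ⊕ Z/2
degree 2: 0−0−0 = 0 → Ȟ^2 ≅ 0


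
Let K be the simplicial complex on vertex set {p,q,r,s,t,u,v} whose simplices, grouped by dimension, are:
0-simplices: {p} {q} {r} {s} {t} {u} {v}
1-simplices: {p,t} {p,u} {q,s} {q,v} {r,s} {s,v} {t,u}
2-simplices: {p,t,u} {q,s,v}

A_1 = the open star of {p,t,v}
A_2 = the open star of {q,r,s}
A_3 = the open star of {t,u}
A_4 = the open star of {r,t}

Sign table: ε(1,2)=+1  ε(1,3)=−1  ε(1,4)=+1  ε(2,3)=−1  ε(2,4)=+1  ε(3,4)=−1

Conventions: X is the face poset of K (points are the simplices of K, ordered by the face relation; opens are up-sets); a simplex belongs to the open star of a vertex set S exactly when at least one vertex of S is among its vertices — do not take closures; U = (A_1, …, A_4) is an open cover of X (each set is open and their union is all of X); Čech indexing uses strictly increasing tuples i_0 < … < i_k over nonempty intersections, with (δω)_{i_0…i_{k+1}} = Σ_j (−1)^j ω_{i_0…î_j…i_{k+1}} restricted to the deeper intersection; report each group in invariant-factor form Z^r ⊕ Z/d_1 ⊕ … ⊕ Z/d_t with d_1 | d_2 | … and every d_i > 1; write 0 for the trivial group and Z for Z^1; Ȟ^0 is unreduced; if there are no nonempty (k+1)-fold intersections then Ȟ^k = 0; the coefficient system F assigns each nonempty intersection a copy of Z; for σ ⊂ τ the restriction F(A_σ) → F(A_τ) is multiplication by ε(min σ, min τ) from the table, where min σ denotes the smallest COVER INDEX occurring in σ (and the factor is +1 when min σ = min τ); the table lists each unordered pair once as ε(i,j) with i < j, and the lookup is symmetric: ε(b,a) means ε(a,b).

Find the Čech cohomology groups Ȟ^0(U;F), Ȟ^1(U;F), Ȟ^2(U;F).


cover nerve:
  A1={{p},{t},{v},{p,t},{p,u},{q,v},{s,v},{t,u},{p,t,u},{q,s,v}} A2={{q},{r},{s},{q,s},{q,v},{r,s},{s,v},{q,s,v}} A3={{t},{u},{p,t},{p,u},{t,u},{p,t,u}} A4={{r},{t},{p,t},{r,s},{t,u},{p,t,u}}
  A12={{q,v},{s,v},{q,s,v}} A13={{t},{p,t},{p,u},{t,u},{p,t,u}} A14={{t},{p,t},{t,u},{p,t,u}} A24={{r},{r,s}} A34={{t},{p,t},{t,u},{p,t,u}}
  A134={{t},{p,t},{t,u},{p,t,u}}
C dims 4,5,1; δ0: rk 3, SNF 1^3; δ1: rk 1, SNF 1^1
Ȟ^0: (4−3)−0=1 ⇒ Z
Ȟ^1: (5−1)−3=1 ⇒ Z
Ȟ^2: (1−0)−1=0 ⇒ 0

Ȟ^0 = Z,  Ȟ^1 = Z,  Ȟ^2 = 0


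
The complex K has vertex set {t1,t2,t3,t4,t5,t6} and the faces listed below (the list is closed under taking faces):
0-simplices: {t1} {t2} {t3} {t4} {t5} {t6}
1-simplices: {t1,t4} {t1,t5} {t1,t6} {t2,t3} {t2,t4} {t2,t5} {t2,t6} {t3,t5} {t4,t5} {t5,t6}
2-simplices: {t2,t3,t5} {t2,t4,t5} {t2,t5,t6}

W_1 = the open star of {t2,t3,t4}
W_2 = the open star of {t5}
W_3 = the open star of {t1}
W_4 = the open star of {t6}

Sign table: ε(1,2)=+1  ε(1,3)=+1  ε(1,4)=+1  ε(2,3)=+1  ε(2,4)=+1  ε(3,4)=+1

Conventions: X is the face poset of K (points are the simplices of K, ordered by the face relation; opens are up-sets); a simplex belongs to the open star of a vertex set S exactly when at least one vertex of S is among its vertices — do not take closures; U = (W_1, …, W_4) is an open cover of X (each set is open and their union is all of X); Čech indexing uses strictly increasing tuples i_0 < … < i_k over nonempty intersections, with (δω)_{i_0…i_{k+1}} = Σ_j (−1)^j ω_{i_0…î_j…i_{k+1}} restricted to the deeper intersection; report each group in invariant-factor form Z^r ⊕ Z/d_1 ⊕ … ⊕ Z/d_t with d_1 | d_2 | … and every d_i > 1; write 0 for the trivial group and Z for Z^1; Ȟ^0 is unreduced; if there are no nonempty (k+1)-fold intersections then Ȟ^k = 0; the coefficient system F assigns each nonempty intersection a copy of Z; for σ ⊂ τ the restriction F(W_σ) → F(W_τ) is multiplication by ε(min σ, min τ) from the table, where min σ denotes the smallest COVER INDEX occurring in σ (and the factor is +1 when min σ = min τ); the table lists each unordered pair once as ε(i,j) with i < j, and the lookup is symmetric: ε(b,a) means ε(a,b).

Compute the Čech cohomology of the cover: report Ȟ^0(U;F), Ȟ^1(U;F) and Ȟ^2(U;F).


nonempty intersections:
  W1={{t2},{t3},{t4},{t1,t4},{t2,t3},{t2,t4},{t2,t5},{t2,t6},{t3,t5},{t4,t5},{t2,t3,t5},{t2,t4,t5},{t2,t5,t6}} W2={{t5},{t1,t5},{t2,t5},{t3,t5},{t4,t5},{t5,t6},{t2,t3,t5},{t2,t4,t5},{t2,t5,t6}} W3={{t1},{t1,t4},{t1,t5},{t1,t6}} W4={{t6},{t1,t6},{t2,t6},{t5,t6},{t2,t5,t6}}
  W12={{t2,t5},{t3,t5},{t4,t5},{t2,t3,t5},{t2,t4,t5},{t2,t5,t6}} W13={{t1,t4}} W14={{t2,t6},{t2,t5,t6}} W23={{t1,t5}} W24={{t5,t6},{t2,t5,t6}} W34={{t1,t6}}
  W124={{t2,t5,t6}}
C dims 4,6,1; δ0: rk 3, SNF 1^3; δ1: rk 1, SNF 1^1
Ȟ^0: (4−3)−0=1 ⇒ Z
Ȟ^1: (6−1)−3=2 ⇒ Z^2
Ȟ^2: (1−0)−1=0 ⇒ 0

Ȟ^0(U;F) ≅ Z; Ȟ^1(U;F) ≅ Z^2; Ȟ^2(U;F) ≅ 0


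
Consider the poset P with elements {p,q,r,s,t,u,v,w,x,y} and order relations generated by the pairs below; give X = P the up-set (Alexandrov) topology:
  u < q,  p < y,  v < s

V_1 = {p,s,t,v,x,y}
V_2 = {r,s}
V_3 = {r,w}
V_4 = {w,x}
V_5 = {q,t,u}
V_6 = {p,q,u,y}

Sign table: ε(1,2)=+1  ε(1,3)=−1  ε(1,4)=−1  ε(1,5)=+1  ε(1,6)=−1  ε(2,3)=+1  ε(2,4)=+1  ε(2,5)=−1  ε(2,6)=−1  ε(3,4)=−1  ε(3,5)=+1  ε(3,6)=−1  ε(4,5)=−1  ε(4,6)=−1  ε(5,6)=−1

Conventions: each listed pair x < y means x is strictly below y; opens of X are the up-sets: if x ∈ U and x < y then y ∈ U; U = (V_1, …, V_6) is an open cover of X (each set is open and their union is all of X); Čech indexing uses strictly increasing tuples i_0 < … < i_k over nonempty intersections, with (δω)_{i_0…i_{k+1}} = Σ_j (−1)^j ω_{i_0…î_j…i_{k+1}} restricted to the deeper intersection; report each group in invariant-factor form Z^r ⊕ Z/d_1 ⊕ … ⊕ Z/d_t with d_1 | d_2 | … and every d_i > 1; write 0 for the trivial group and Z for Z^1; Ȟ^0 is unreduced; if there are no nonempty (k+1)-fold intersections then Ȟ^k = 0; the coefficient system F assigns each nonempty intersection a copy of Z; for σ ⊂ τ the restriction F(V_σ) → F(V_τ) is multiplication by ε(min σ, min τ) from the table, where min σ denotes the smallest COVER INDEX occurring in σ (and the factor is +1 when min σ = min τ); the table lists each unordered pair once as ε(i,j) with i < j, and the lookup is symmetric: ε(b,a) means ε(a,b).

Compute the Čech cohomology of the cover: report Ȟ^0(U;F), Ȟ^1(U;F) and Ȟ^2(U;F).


nonempty intersections:
  V12={s} V14={x} V15={t} V16={p,y} V23={r} V34={w} V56={q,u}
C dims 6,7; δ0: rk 5, SNF 1^5
Ȟ^0: (6−5)−0=1 ⇒ Z
Ȟ^1: (7−0)−5=2 ⇒ Z^2
Ȟ^2: (0−0)−0=0 ⇒ 0

Ȟ^0 = Z, Ȟ^1 = Z^2 and Ȟ^2 = 0


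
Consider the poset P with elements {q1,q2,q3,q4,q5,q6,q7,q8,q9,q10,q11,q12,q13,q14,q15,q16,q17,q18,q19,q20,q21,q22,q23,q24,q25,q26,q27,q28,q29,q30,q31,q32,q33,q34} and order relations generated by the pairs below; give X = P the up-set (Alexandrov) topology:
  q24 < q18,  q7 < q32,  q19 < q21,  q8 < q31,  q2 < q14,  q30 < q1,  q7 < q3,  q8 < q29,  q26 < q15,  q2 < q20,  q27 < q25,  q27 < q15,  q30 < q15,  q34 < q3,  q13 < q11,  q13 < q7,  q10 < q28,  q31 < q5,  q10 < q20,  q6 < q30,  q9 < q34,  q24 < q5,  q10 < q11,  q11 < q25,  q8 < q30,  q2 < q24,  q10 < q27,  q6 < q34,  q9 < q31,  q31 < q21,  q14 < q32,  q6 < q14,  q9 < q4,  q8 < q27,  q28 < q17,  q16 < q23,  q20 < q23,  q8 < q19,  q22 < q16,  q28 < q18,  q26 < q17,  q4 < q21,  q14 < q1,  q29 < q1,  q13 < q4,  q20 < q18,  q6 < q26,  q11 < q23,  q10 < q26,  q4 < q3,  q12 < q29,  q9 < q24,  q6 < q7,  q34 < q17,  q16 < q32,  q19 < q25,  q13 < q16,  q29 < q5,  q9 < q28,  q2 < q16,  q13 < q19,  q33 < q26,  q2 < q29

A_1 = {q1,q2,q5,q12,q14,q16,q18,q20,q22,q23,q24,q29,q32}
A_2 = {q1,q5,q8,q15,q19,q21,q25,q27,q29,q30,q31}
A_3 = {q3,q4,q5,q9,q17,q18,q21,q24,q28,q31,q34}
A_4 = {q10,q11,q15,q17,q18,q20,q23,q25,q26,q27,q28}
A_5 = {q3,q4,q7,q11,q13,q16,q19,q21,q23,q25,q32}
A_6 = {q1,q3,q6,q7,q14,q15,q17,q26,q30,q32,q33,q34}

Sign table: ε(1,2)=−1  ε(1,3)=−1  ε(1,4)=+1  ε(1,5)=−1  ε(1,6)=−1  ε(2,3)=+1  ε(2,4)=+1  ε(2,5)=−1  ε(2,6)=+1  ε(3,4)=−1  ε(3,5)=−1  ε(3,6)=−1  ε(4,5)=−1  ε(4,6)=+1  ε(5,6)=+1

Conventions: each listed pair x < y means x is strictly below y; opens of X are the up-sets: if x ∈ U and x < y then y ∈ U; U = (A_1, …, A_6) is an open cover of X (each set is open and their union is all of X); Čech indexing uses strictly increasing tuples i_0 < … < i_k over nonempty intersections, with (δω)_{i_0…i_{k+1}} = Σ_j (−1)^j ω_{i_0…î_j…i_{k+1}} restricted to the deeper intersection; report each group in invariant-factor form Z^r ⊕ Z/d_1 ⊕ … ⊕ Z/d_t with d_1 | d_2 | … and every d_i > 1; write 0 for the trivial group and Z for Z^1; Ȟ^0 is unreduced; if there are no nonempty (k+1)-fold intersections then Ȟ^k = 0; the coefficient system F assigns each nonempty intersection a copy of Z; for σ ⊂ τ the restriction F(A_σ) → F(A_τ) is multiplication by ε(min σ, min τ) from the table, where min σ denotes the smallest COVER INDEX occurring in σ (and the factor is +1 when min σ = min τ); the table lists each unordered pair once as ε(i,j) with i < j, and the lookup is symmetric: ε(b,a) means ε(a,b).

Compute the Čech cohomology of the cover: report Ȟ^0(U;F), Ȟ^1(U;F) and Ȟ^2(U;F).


Ȟ^0 = 0, Ȟ^1 = Z/2 and Ȟ^2 = Z

nerve of the cover:
  A12={q1,q5,q29} A13={q5,q18,q24} A14={q18,q20,q23} A15={q16,q23,q32} A16={q1,q14,q32} A23={q5,q21,q31} A24={q15,q25,q27} A25={q19,q21,q25} A26={q1,q15,q30} A34={q17,q18,q28} A35={q3,q4,q21} A36={q3,q17,q34} A45={q11,q23,q25} A46={q15,q17,q26} A56={q3,q7,q32}
  A123={q5} A126={q1} A134={q18} A145={q23} A156={q32} A235={q21} A245={q25} A246={q15} A346={q17} A356={q3}
C dims 6,15,10; δ0: rk 6, SNF 1^5·2; δ1: rk 9, SNF 1^9
Ȟ^0 = (6 − 6) − 0 = 0, so Ȟ^0 ≅ 0
Ȟ^1 = (15 − 9) − 6 = 0 plus torsion [2], so Ȟ^1 ≅ Z/2
Ȟ^2 = (10 − 0) − 9 = 1, so Ȟ^2 ≅ Z


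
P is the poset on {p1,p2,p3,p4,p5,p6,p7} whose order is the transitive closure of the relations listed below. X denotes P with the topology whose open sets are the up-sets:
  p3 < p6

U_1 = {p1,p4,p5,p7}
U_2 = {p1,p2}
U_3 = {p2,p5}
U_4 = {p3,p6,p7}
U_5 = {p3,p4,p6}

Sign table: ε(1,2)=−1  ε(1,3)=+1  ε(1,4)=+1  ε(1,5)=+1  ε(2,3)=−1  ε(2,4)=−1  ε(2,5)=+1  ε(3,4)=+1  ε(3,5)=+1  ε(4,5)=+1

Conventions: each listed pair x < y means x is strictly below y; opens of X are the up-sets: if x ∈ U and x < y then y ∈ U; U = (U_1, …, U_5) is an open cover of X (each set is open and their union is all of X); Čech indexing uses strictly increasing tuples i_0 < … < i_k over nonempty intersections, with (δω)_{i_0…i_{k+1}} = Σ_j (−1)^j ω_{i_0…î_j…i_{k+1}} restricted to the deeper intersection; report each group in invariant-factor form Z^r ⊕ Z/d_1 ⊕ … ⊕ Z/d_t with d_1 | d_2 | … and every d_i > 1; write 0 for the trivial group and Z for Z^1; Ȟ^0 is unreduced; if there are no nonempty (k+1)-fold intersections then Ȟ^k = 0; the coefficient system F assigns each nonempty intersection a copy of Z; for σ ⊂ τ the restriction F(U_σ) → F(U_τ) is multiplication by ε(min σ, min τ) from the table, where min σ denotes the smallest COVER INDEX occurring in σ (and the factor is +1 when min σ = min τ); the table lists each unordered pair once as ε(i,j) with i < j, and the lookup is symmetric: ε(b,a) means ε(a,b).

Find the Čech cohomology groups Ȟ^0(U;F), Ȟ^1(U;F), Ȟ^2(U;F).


Ȟ^0 ≅ Z; Ȟ^1 ≅ Z^2; Ȟ^2 ≅ 0

nerve simplices:
  U12={p1} U13={p5} U14={p7} U15={p4} U23={p2} U45={p3,p6}
C dims 5,6; δ0: rk 4, SNF 1^4
degree 0: 5−4−0 = 1 → Ȟ^0 ≅ Z
degree 1: 6−0−4 = 2 → Ȟ^1 ≅ Z^2
degree 2: 0−0−0 = 0 → Ȟ^2 ≅ 0


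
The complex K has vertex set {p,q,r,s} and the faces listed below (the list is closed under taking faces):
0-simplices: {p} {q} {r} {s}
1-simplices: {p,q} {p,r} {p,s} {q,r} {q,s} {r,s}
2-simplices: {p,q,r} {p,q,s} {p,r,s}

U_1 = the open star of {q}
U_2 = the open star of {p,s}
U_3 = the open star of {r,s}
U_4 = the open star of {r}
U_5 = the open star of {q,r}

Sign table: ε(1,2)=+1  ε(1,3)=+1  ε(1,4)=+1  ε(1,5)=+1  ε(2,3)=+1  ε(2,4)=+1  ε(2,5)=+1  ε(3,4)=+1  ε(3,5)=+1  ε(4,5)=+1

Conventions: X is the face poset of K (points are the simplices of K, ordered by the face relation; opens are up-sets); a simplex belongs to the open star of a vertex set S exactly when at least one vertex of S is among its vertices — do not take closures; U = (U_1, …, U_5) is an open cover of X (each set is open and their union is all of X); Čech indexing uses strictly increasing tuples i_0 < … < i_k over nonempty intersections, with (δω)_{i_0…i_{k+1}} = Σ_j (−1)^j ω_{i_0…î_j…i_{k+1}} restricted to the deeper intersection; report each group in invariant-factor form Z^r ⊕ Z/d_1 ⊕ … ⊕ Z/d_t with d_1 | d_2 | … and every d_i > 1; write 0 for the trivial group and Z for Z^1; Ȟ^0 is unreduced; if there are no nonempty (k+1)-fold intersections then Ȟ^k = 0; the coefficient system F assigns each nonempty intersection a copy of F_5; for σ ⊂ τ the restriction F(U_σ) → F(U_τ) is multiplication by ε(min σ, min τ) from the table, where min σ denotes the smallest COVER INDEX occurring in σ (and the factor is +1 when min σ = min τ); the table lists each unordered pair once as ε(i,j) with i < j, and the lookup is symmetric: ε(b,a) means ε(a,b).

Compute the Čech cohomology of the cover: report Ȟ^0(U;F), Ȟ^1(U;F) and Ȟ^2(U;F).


Ȟ^0(U;F) ≅ Z/5, Ȟ^1(U;F) ≅ 0 and Ȟ^2(U;F) ≅ 0

intersection data:
  U1={{q},{p,q},{q,r},{q,s},{p,q,r},{p,q,s}} U2={{p},{s},{p,q},{p,r},{p,s},{q,s},{r,s},{p,q,r},{p,q,s},{p,r,s}} U3={{r},{s},{p,r},{p,s},{q,r},{q,s},{r,s},{p,q,r},{p,q,s},{p,r,s}} U4={{r},{p,r},{q,r},{r,s},{p,q,r},{p,r,s}} U5={{q},{r},{p,q},{p,r},{q,r},{q,s},{r,s},{p,q,r},{p,q,s},{p,r,s}}
  U12={{p,q},{q,s},{p,q,r},{p,q,s}} U13={{q,r},{q,s},{p,q,r},{p,q,s}} U14={{q,r},{p,q,r}} U15={{q},{p,q},{q,r},{q,s},{p,q,r},{p,q,s}} U23={{s},{p,r},{p,s},{q,s},{r,s},{p,q,r},{p,q,s},{p,r,s}} U24={{p,r},{r,s},{p,q,r},{p,r,s}} U25={{p,q},{p,r},{q,s},{r,s},{p,q,r},{p,q,s},{p,r,s}} U34={{r},{p,r},{q,r},{r,s},{p,q,r},{p,r,s}} U35={{r},{p,r},{q,r},{q,s},{r,s},{p,q,r},{p,q,s},{p,r,s}} U45={{r},{p,r},{q,r},{r,s},{p,q,r},{p,r,s}}
  U123={{q,s},{p,q,r},{p,q,s}} U124={{p,q,r}} U125={{p,q},{q,s},{p,q,r},{p,q,s}} U134={{q,r},{p,q,r}} U135={{q,r},{q,s},{p,q,r},{p,q,s}} U145={{q,r},{p,q,r}} U234={{p,r},{r,s},{p,q,r},{p,r,s}} U235={{p,r},{q,s},{r,s},{p,q,r},{p,q,s},{p,r,s}} U245={{p,r},{r,s},{p,q,r},{p,r,s}} U345={{r},{p,r},{q,r},{r,s},{p,q,r},{p,r,s}}
  U1234={{p,q,r}} U1235={{q,s},{p,q,r},{p,q,s}} U1245={{p,q,r}} U1345={{q,r},{p,q,r}} U2345={{p,r},{r,s},{p,q,r},{p,r,s}}
  U12345={{p,q,r}}
C dims 5,10,10,5; δ0: rk_F5 4; δ1: rk_F5 6; δ2: rk_F5 4
Ȟ^0 = (5 − 4) − 0 = 1, so Ȟ^0 ≅ Z/5
Ȟ^1 = (10 − 6) − 4 = 0, so Ȟ^1 ≅ 0
Ȟ^2 = (10 − 4) − 6 = 0, so Ȟ^2 ≅ 0


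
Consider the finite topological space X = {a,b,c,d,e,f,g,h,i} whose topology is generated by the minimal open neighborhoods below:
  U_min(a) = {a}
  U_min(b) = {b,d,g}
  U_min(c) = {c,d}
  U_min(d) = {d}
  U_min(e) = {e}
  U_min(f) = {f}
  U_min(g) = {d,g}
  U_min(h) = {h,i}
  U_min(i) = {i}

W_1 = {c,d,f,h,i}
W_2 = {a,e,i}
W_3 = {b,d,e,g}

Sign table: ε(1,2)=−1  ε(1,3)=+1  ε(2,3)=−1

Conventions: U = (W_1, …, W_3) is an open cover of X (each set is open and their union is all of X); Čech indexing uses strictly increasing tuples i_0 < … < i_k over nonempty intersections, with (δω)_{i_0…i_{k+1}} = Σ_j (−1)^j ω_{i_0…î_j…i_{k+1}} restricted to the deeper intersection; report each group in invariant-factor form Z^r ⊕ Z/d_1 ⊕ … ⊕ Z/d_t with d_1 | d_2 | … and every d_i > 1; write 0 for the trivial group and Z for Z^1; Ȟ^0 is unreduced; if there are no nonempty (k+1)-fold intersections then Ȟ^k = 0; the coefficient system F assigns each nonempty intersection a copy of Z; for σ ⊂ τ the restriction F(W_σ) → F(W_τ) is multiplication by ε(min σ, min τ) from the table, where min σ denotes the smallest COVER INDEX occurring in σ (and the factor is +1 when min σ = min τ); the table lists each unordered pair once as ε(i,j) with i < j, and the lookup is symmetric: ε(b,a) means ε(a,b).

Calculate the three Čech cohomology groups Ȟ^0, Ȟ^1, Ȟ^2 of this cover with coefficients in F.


nonempty overlaps:
  W12={i} W13={d} W23={e}
C dims 3,3; δ0: rk 2, SNF 1^2
degree 0: 3−2−0 = 1 → Ȟ^0 ≅ Z
degree 1: 3−0−2 = 1 → Ȟ^1 ≅ Z
degree 2: 0−0−0 = 0 → Ȟ^2 ≅ 0

Ȟ^0 = Z, Ȟ^1 = Z and Ȟ^2 = 0


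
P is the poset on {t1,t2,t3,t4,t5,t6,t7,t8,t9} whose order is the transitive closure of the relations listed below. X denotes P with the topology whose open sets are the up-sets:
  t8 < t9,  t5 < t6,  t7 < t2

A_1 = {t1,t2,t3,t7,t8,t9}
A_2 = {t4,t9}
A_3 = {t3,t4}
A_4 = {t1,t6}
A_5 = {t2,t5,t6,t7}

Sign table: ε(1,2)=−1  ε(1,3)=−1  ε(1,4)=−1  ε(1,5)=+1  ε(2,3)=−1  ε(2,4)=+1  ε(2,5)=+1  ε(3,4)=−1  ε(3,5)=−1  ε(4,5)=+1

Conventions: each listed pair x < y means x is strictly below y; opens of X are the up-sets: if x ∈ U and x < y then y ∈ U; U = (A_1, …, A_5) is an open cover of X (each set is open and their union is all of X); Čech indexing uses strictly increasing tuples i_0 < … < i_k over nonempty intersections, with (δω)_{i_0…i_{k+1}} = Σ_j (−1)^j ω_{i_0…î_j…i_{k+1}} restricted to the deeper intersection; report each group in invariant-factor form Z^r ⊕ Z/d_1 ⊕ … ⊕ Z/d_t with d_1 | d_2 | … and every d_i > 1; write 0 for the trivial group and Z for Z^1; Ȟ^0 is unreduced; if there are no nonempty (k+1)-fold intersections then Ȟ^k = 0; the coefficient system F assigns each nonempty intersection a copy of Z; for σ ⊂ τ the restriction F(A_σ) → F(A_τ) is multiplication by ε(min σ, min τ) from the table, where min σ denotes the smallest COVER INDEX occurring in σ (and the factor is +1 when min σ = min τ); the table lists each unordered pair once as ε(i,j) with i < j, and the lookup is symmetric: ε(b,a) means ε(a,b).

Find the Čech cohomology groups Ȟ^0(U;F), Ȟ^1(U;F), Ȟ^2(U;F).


intersection data:
  A12={t9} A13={t3} A14={t1} A15={t2,t7} A23={t4} A45={t6}
C dims 5,6; δ0: rk 5, SNF 1^4·2
Ȟ^0 = (5 − 5) − 0 = 0, so Ȟ^0 ≅ 0
Ȟ^1 = (6 − 0) − 5 = 1 plus torsion [2], so Ȟ^1 ≅ Z ⊕ Z/2
Ȟ^2 = (0 − 0) − 0 = 0, so Ȟ^2 ≅ 0

Ȟ^0 = 0, Ȟ^1 = Z ⊕ Z/2 and Ȟ^2 = 0


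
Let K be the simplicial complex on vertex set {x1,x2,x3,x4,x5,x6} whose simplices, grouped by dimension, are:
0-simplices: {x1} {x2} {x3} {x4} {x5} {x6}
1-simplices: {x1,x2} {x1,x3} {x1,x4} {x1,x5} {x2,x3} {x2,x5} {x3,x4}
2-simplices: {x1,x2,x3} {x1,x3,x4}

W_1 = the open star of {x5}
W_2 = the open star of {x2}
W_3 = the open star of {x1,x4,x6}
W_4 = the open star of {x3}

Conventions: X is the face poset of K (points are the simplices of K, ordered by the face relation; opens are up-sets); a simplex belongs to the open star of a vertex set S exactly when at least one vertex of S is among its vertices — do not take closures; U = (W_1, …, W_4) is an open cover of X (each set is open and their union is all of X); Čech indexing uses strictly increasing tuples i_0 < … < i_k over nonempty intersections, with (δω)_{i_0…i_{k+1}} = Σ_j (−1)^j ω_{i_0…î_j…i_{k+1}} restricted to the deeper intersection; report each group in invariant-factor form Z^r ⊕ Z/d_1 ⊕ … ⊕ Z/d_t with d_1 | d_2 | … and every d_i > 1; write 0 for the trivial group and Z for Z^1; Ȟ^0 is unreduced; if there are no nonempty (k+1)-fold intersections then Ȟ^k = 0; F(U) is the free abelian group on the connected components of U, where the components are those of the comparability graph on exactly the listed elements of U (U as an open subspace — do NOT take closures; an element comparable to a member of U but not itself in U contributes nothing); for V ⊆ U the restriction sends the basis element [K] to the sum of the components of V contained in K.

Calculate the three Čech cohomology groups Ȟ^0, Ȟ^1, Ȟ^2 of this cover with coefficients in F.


nerve simplices:
  W1={{x5},{x1,x5},{x2,x5}} W2={{x2},{x1,x2},{x2,x3},{x2,x5},{x1,x2,x3}} W3={{x1},{x4},{x6},{x1,x2},{x1,x3},{x1,x4},{x1,x5},{x3,x4},{x1,x2,x3},{x1,x3,x4}} W4={{x3},{x1,x3},{x2,x3},{x3,x4},{x1,x2,x3},{x1,x3,x4}}
  W12={{x2,x5}} W13={{x1,x5}} W23={{x1,x2},{x1,x2,x3}} W24={{x2,x3},{x1,x2,x3}} W34={{x1,x3},{x3,x4},{x1,x2,x3},{x1,x3,x4}}
  W234={{x1,x2,x3}}
components per intersection:
  W1: {{x5},{x1,x5},{x2,x5}}
  W2: {{x2},{x1,x2},{x2,x3},{x2,x5},{x1,x2,x3}}
  W3: {{x1},{x4},{x1,x2},{x1,x3},{x1,x4},{x1,x5},{x3,x4},{x1,x2,x3},{x1,x3,x4}} {{x6}}
  W4: {{x3},{x1,x3},{x2,x3},{x3,x4},{x1,x2,x3},{x1,x3,x4}}
  W12: {{x2,x5}}
  W13: {{x1,x5}}
  W23: {{x1,x2},{x1,x2,x3}}
  W24: {{x2,x3},{x1,x2,x3}}
  W34: {{x1,x3},{x3,x4},{x1,x2,x3},{x1,x3,x4}}
  W234: {{x1,x2,x3}}
C dims 5,5,1; δ0: rk 3, SNF 1^3; δ1: rk 1, SNF 1^1
degree 0: 5−3−0 = 2 → Ȟ^0 ≅ Z^2
degree 1: 5−1−3 = 1 → Ȟ^1 ≅ Z
degree 2: 1−0−1 = 0 → Ȟ^2 ≅ 0

Ȟ^0 ≅ Z^2, Ȟ^1 ≅ Z, Ȟ^2 ≅ 0


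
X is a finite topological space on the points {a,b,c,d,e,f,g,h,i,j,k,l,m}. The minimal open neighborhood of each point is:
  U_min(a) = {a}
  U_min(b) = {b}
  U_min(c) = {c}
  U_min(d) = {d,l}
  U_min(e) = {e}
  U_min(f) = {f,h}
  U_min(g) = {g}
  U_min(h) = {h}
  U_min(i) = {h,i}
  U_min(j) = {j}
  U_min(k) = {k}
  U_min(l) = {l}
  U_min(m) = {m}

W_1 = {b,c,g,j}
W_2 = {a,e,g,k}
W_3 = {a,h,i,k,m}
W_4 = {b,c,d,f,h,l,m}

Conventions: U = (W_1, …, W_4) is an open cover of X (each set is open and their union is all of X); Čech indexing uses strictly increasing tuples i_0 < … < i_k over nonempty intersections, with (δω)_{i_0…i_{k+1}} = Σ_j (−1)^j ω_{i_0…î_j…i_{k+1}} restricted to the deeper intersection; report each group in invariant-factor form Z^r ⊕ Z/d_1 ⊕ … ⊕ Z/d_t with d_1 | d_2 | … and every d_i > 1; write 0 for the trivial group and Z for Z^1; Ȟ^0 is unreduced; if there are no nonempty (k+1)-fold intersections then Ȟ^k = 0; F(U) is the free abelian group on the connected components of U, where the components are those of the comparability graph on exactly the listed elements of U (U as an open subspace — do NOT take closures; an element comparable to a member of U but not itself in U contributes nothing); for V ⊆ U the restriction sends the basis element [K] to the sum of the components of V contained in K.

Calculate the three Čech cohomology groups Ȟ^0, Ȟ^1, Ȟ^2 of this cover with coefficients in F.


nonempty overlaps:
  W12={g} W14={b,c} W23={a,k} W34={h,m}
components per intersection:
  W1: {b} {c} {g} {j}
  W2: {a} {e} {g} {k}
  W3: {a} {h,i} {k} {m}
  W4: {b} {c} {d,l} {f,h} {m}
  W12: {g}
  W14: {b} {c}
  W23: {a} {k}
  W34: {h} {m}
C dims 17,7; δ0: rk 7, SNF 1^7
degree 0: 17−7−0 = 10 → Ȟ^0 ≅ Z^10
degree 1: 7−0−7 = 0 → Ȟ^1 ≅ 0
degree 2: 0−0−0 = 0 → Ȟ^2 ≅ 0

Ȟ^0 = Z^10; Ȟ^1 = 0; Ȟ^2 = 0


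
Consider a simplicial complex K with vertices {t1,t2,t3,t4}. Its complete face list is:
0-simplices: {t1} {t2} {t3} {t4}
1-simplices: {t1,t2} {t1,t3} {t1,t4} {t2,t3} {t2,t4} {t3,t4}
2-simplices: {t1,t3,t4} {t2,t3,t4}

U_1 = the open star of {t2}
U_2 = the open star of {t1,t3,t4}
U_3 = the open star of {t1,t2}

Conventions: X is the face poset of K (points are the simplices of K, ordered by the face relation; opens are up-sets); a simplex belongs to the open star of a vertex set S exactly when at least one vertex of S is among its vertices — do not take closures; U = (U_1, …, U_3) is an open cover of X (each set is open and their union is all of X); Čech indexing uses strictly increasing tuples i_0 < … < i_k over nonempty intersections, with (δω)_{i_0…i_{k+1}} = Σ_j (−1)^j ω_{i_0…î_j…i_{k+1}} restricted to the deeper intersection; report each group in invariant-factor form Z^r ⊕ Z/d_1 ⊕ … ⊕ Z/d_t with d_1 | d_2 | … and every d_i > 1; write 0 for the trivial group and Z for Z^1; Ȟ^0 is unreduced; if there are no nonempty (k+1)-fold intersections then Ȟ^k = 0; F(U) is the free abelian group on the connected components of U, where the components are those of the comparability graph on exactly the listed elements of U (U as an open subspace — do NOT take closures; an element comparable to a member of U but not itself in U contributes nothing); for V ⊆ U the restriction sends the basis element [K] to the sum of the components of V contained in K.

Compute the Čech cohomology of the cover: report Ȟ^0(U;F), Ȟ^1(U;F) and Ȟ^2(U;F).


nonempty intersections:
  U1={{t2},{t1,t2},{t2,t3},{t2,t4},{t2,t3,t4}} U2={{t1},{t3},{t4},{t1,t2},{t1,t3},{t1,t4},{t2,t3},{t2,t4},{t3,t4},{t1,t3,t4},{t2,t3,t4}} U3={{t1},{t2},{t1,t2},{t1,t3},{t1,t4},{t2,t3},{t2,t4},{t1,t3,t4},{t2,t3,t4}}
  U12={{t1,t2},{t2,t3},{t2,t4},{t2,t3,t4}} U13={{t2},{t1,t2},{t2,t3},{t2,t4},{t2,t3,t4}} U23={{t1},{t1,t2},{t1,t3},{t1,t4},{t2,t3},{t2,t4},{t1,t3,t4},{t2,t3,t4}}
  U123={{t1,t2},{t2,t3},{t2,t4},{t2,t3,t4}}
components per intersection:
  U1: {{t2},{t1,t2},{t2,t3},{t2,t4},{t2,t3,t4}}
  U2: {{t1},{t3},{t4},{t1,t2},{t1,t3},{t1,t4},{t2,t3},{t2,t4},{t3,t4},{t1,t3,t4},{t2,t3,t4}}
  U3: {{t1},{t2},{t1,t2},{t1,t3},{t1,t4},{t2,t3},{t2,t4},{t1,t3,t4},{t2,t3,t4}}
  U12: {{t1,t2}} {{t2,t3},{t2,t4},{t2,t3,t4}}
  U13: {{t2},{t1,t2},{t2,t3},{t2,t4},{t2,t3,t4}}
  U23: {{t1},{t1,t2},{t1,t3},{t1,t4},{t1,t3,t4}} {{t2,t3},{t2,t4},{t2,t3,t4}}
  U123: {{t1,t2}} {{t2,t3},{t2,t4},{t2,t3,t4}}
C dims 3,5,2; δ0: rk 2, SNF 1^2; δ1: rk 2, SNF 1^2
Ȟ^0: (3−2)−0=1 ⇒ Z
Ȟ^1: (5−2)−2=1 ⇒ Z
Ȟ^2: (2−0)−2=0 ⇒ 0

Ȟ^0 = Z, Ȟ^1 = Z and Ȟ^2 = 0


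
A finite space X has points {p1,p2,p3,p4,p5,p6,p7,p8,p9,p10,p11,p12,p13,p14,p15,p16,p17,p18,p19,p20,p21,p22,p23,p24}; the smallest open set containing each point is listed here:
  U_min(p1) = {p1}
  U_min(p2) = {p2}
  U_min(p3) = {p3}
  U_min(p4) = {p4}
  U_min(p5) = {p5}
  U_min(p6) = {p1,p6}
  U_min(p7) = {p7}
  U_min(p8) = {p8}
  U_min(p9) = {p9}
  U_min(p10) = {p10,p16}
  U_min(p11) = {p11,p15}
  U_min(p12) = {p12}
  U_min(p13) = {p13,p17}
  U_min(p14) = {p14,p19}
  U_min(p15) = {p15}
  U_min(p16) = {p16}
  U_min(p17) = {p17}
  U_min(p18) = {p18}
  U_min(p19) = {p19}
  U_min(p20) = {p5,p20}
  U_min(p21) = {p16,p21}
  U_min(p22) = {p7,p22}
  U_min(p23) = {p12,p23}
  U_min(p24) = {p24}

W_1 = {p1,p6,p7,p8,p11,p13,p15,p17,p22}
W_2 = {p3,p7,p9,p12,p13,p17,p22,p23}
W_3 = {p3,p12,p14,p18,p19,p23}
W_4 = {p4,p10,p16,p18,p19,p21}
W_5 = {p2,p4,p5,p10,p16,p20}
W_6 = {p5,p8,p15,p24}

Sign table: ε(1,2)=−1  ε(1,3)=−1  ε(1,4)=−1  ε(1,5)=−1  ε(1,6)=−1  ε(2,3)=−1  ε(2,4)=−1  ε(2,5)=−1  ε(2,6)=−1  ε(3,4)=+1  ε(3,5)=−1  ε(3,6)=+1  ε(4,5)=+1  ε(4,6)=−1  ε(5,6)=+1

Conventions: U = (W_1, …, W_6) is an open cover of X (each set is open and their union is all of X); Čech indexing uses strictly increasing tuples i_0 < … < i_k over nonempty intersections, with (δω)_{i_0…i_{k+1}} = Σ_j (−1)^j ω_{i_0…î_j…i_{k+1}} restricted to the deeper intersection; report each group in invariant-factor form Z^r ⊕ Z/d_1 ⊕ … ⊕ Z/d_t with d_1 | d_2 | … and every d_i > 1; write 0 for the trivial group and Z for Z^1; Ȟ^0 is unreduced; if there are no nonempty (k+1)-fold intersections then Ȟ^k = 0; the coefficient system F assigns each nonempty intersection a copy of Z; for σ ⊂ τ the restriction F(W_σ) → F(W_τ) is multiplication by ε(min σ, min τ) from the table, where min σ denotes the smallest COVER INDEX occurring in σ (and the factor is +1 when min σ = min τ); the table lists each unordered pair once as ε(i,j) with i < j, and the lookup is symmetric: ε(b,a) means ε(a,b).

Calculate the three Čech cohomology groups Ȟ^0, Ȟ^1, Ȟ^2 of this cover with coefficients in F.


nerve of the cover:
  W12={p7,p13,p17,p22} W16={p8,p15} W23={p3,p12,p23} W34={p18,p19} W45={p4,p10,p16} W56={p5}
C dims 6,6; δ0: rk 6, SNF 1^5·2
Ȟ^0 = (6 − 6) − 0 = 0, so Ȟ^0 ≅ 0
Ȟ^1 = (6 − 0) − 6 = 0 plus torsion [2], so Ȟ^1 ≅ Z/2
Ȟ^2 = (0 − 0) − 0 = 0, so Ȟ^2 ≅ 0

Ȟ^0 ≅ 0,  Ȟ^1 ≅ Z/2,  Ȟ^2 ≅ 0
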